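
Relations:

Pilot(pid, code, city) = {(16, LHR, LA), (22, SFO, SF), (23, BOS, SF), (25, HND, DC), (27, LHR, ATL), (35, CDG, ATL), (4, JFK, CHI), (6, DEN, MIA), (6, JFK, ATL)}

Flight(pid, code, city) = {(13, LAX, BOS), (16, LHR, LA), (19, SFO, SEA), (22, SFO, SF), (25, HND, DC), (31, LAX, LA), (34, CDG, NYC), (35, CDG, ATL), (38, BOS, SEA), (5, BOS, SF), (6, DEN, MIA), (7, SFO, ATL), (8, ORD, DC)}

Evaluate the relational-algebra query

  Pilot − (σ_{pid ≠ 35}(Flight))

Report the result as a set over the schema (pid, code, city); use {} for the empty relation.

Filtering on pid ≠ 35 leaves {(13, LAX, BOS), (16, LHR, LA), (19, SFO, SEA), (22, SFO, SF), (25, HND, DC), (31, LAX, LA), (34, CDG, NYC), (38, BOS, SEA), (5, BOS, SF), (6, DEN, MIA), (7, SFO, ATL), (8, ORD, DC)}.
Taking the difference: {(23, BOS, SF), (27, LHR, ATL), (35, CDG, ATL), (4, JFK, CHI), (6, JFK, ATL)}

{(23, BOS, SF), (27, LHR, ATL), (35, CDG, ATL), (4, JFK, CHI), (6, JFK, ATL)}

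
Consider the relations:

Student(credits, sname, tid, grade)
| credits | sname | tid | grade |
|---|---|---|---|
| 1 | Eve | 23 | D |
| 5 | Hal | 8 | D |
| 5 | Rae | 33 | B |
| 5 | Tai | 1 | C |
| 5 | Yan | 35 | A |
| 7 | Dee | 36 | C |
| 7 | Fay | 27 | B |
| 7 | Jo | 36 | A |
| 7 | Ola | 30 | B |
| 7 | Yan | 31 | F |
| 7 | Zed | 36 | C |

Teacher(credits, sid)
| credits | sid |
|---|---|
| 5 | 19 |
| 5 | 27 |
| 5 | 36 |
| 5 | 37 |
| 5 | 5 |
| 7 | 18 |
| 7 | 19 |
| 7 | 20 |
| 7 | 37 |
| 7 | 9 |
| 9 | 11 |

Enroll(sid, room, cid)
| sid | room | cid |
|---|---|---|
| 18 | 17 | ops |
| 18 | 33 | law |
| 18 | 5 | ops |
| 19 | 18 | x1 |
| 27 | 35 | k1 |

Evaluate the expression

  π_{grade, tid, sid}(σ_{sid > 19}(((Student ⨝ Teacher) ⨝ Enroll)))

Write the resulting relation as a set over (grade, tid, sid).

Natural join on credits: {(5, Hal, 8, D, 19), (5, Hal, 8, D, 27), (5, Hal, 8, D, 36), (5, Hal, 8, D, 37), (5, Hal, 8, D, 5), (5, Rae, 33, B, 19), (5, Rae, 33, B, 27), (5, Rae, 33, B, 36), (5, Rae, 33, B, 37), (5, Rae, 33, B, 5), (5, Tai, 1, C, 19), (5, Tai, 1, C, 27), (5, Tai, 1, C, 36), (5, Tai, 1, C, 37), (5, Tai, 1, C, 5), (5, Yan, 35, A, 19), (5, Yan, 35, A, 27), (5, Yan, 35, A, 36), (5, Yan, 35, A, 37), (5, Yan, 35, A, 5), (7, Dee, 36, C, 18), (7, Dee, 36, C, 19), (7, Dee, 36, C, 20), (7, Dee, 36, C, 37), (7, Dee, 36, C, 9), (7, Fay, 27, B, 18), (7, Fay, 27, B, 19), (7, Fay, 27, B, 20), (7, Fay, 27, B, 37), (7, Fay, 27, B, 9), (7, Jo, 36, A, 18), (7, Jo, 36, A, 19), (7, Jo, 36, A, 20), (7, Jo, 36, A, 37), (7, Jo, 36, A, 9), (7, Ola, 30, B, 18), (7, Ola, 30, B, 19), (7, Ola, 30, B, 20), (7, Ola, 30, B, 37), (7, Ola, 30, B, 9), (7, Yan, 31, F, 18), (7, Yan, 31, F, 19), (7, Yan, 31, F, 20), (7, Yan, 31, F, 37), (7, Yan, 31, F, 9), (7, Zed, 36, C, 18), (7, Zed, 36, C, 19), (7, Zed, 36, C, 20), (7, Zed, 36, C, 37), (7, Zed, 36, C, 9)}
Natural join on sid: {(5, Hal, 8, D, 19, 18, x1), (5, Hal, 8, D, 27, 35, k1), (5, Rae, 33, B, 19, 18, x1), (5, Rae, 33, B, 27, 35, k1), (5, Tai, 1, C, 19, 18, x1), (5, Tai, 1, C, 27, 35, k1), (5, Yan, 35, A, 19, 18, x1), (5, Yan, 35, A, 27, 35, k1), (7, Dee, 36, C, 18, 17, ops), (7, Dee, 36, C, 18, 33, law), (7, Dee, 36, C, 18, 5, ops), (7, Dee, 36, C, 19, 18, x1), (7, Fay, 27, B, 18, 17, ops), (7, Fay, 27, B, 18, 33, law), (7, Fay, 27, B, 18, 5, ops), (7, Fay, 27, B, 19, 18, x1), (7, Jo, 36, A, 18, 17, ops), (7, Jo, 36, A, 18, 33, law), (7, Jo, 36, A, 18, 5, ops), (7, Jo, 36, A, 19, 18, x1), (7, Ola, 30, B, 18, 17, ops), (7, Ola, 30, B, 18, 33, law), (7, Ola, 30, B, 18, 5, ops), (7, Ola, 30, B, 19, 18, x1), (7, Yan, 31, F, 18, 17, ops), (7, Yan, 31, F, 18, 33, law), (7, Yan, 31, F, 18, 5, ops), (7, Yan, 31, F, 19, 18, x1), (7, Zed, 36, C, 18, 17, ops), (7, Zed, 36, C, 18, 33, law), (7, Zed, 36, C, 18, 5, ops), (7, Zed, 36, C, 19, 18, x1)}
σ[sid > 19]: keep tuples satisfying sid > 19 → {(5, Hal, 8, D, 27, 35, k1), (5, Rae, 33, B, 27, 35, k1), (5, Tai, 1, C, 27, 35, k1), (5, Yan, 35, A, 27, 35, k1)}
Keep only column(s) grade, tid, sid: {(A, 35, 27), (B, 33, 27), (C, 1, 27), (D, 8, 27)}

{(A, 35, 27), (B, 33, 27), (C, 1, 27), (D, 8, 27)}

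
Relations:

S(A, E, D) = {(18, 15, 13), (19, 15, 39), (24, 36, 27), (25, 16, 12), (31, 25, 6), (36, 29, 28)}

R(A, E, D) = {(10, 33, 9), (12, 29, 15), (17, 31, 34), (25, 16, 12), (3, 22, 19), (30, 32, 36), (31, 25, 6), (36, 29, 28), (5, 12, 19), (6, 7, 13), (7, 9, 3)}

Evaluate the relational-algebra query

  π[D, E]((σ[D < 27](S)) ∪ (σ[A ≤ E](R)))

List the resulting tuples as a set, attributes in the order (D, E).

{(12, 16), (13, 15), (13, 7), (15, 29), (19, 12), (19, 22), (3, 9), (34, 31), (36, 32), (6, 25), (9, 33)}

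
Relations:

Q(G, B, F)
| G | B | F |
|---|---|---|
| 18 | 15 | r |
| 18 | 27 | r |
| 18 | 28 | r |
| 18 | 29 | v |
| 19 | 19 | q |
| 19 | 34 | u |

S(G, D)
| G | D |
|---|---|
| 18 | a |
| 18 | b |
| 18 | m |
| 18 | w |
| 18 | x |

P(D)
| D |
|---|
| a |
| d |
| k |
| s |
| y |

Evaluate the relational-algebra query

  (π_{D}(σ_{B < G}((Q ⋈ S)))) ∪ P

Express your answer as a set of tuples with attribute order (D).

{a, b, d, k, m, s, w, x, y}

Joining Q and S on G yields {(18, 15, r, a), (18, 15, r, b), (18, 15, r, m), (18, 15, r, w), (18, 15, r, x), (18, 27, r, a), (18, 27, r, b), (18, 27, r, m), (18, 27, r, w), (18, 27, r, x), (18, 28, r, a), (18, 28, r, b), (18, 28, r, m), (18, 28, r, w), (18, 28, r, x), (18, 29, v, a), (18, 29, v, b), (18, 29, v, m), (18, 29, v, w), (18, 29, v, x)}.
Apply σ_{B < G}; surviving tuples: {(18, 15, r, a), (18, 15, r, b), (18, 15, r, m), (18, 15, r, w), (18, 15, r, x)}
π[D]: project onto (D) → {a, b, m, w, x}
Taking the union: {a, b, d, k, m, s, w, x, y}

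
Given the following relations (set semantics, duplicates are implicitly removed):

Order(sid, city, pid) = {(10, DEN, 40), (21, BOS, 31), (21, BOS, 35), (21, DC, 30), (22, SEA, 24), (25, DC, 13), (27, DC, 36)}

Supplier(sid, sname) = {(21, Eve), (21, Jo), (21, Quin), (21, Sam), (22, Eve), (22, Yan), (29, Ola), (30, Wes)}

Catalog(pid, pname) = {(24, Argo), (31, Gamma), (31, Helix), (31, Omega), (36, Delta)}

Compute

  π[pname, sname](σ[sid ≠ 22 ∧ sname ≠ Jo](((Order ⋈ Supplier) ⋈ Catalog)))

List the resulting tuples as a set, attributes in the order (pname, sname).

{(Gamma, Eve), (Gamma, Quin), (Gamma, Sam), (Helix, Eve), (Helix, Quin), (Helix, Sam), (Omega, Eve), (Omega, Quin), (Omega, Sam)}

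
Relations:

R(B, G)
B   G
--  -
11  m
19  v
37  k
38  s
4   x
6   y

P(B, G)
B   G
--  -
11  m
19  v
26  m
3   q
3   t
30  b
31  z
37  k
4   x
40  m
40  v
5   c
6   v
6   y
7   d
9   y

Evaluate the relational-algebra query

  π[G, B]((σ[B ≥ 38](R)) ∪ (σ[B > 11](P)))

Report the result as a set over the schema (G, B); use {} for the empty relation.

Apply σ_{B ≥ 38}; surviving tuples: {(38, s)}
Apply σ_{B > 11}; surviving tuples: {(19, v), (26, m), (30, b), (31, z), (37, k), (40, m), (40, v)}
Set union of the two operands is {(19, v), (26, m), (30, b), (31, z), (37, k), (38, s), (40, m), (40, v)}.
Projecting to G, B: {(b, 30), (k, 37), (m, 26), (m, 40), (s, 38), (v, 19), (v, 40), (z, 31)}

{(b, 30), (k, 37), (m, 26), (m, 40), (s, 38), (v, 19), (v, 40), (z, 31)}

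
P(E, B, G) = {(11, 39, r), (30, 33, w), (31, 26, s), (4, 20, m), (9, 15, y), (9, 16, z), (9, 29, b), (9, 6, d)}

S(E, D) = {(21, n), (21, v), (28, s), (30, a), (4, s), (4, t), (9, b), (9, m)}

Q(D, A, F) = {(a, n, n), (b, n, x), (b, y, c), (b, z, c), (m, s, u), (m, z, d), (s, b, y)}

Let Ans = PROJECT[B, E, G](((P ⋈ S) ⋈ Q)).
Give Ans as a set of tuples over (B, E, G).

{(15, 9, y), (16, 9, z), (20, 4, m), (29, 9, b), (33, 30, w), (6, 9, d)}

P ⋈ S (natural join on E): {(30, 33, w, a), (4, 20, m, s), (4, 20, m, t), (9, 15, y, b), (9, 15, y, m), (9, 16, z, b), (9, 16, z, m), (9, 29, b, b), (9, 29, b, m), (9, 6, d, b), (9, 6, d, m)}
(P ⋈ S) ⋈ Q (natural join on D): {(30, 33, w, a, n, n), (4, 20, m, s, b, y), (9, 15, y, b, n, x), (9, 15, y, b, y, c), (9, 15, y, b, z, c), (9, 15, y, m, s, u), (9, 15, y, m, z, d), (9, 16, z, b, n, x), (9, 16, z, b, y, c), (9, 16, z, b, z, c), (9, 16, z, m, s, u), (9, 16, z, m, z, d), (9, 29, b, b, n, x), (9, 29, b, b, y, c), (9, 29, b, b, z, c), (9, 29, b, m, s, u), (9, 29, b, m, z, d), (9, 6, d, b, n, x), (9, 6, d, b, y, c), (9, 6, d, b, z, c), (9, 6, d, m, s, u), (9, 6, d, m, z, d)}
Keep only column(s) B, E, G (16 duplicate(s) eliminated): {(15, 9, y), (16, 9, z), (20, 4, m), (29, 9, b), (33, 30, w), (6, 9, d)}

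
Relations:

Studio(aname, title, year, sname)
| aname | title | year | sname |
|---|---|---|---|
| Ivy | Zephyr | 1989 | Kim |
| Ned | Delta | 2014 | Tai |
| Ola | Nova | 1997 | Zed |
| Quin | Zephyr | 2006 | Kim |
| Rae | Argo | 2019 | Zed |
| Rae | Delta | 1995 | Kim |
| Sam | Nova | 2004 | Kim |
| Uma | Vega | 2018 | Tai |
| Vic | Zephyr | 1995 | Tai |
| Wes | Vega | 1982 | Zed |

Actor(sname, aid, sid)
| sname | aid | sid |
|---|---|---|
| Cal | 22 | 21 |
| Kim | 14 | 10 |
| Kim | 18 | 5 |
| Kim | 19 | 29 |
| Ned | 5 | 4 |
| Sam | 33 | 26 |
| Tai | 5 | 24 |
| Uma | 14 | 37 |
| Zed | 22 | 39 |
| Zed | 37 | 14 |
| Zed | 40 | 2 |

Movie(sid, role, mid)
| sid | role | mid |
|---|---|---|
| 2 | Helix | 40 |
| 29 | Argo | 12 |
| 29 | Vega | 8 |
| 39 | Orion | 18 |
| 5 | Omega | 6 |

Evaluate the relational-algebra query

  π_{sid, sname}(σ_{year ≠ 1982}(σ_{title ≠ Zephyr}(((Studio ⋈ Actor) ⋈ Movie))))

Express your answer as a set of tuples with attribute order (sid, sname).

{(2, Zed), (29, Kim), (39, Zed), (5, Kim)}

Joining Studio and Actor on sname yields {(Ivy, Zephyr, 1989, Kim, 14, 10), (Ivy, Zephyr, 1989, Kim, 18, 5), (Ivy, Zephyr, 1989, Kim, 19, 29), (Ned, Delta, 2014, Tai, 5, 24), (Ola, Nova, 1997, Zed, 22, 39), (Ola, Nova, 1997, Zed, 37, 14), (Ola, Nova, 1997, Zed, 40, 2), (Quin, Zephyr, 2006, Kim, 14, 10), (Quin, Zephyr, 2006, Kim, 18, 5), (Quin, Zephyr, 2006, Kim, 19, 29), (Rae, Argo, 2019, Zed, 22, 39), (Rae, Argo, 2019, Zed, 37, 14), (Rae, Argo, 2019, Zed, 40, 2), (Rae, Delta, 1995, Kim, 14, 10), (Rae, Delta, 1995, Kim, 18, 5), (Rae, Delta, 1995, Kim, 19, 29), (Sam, Nova, 2004, Kim, 14, 10), (Sam, Nova, 2004, Kim, 18, 5), (Sam, Nova, 2004, Kim, 19, 29), (Uma, Vega, 2018, Tai, 5, 24), (Vic, Zephyr, 1995, Tai, 5, 24), (Wes, Vega, 1982, Zed, 22, 39), (Wes, Vega, 1982, Zed, 37, 14), (Wes, Vega, 1982, Zed, 40, 2)}.
Joining (Studio ⋈ Actor) and Movie on sid yields {(Ivy, Zephyr, 1989, Kim, 18, 5, Omega, 6), (Ivy, Zephyr, 1989, Kim, 19, 29, Argo, 12), (Ivy, Zephyr, 1989, Kim, 19, 29, Vega, 8), (Ola, Nova, 1997, Zed, 22, 39, Orion, 18), (Ola, Nova, 1997, Zed, 40, 2, Helix, 40), (Quin, Zephyr, 2006, Kim, 18, 5, Omega, 6), (Quin, Zephyr, 2006, Kim, 19, 29, Argo, 12), (Quin, Zephyr, 2006, Kim, 19, 29, Vega, 8), (Rae, Argo, 2019, Zed, 22, 39, Orion, 18), (Rae, Argo, 2019, Zed, 40, 2, Helix, 40), (Rae, Delta, 1995, Kim, 18, 5, Omega, 6), (Rae, Delta, 1995, Kim, 19, 29, Argo, 12), (Rae, Delta, 1995, Kim, 19, 29, Vega, 8), (Sam, Nova, 2004, Kim, 18, 5, Omega, 6), (Sam, Nova, 2004, Kim, 19, 29, Argo, 12), (Sam, Nova, 2004, Kim, 19, 29, Vega, 8), (Wes, Vega, 1982, Zed, 22, 39, Orion, 18), (Wes, Vega, 1982, Zed, 40, 2, Helix, 40)}.
Filtering on title ≠ Zephyr leaves {(Ola, Nova, 1997, Zed, 22, 39, Orion, 18), (Ola, Nova, 1997, Zed, 40, 2, Helix, 40), (Rae, Argo, 2019, Zed, 22, 39, Orion, 18), (Rae, Argo, 2019, Zed, 40, 2, Helix, 40), (Rae, Delta, 1995, Kim, 18, 5, Omega, 6), (Rae, Delta, 1995, Kim, 19, 29, Argo, 12), (Rae, Delta, 1995, Kim, 19, 29, Vega, 8), (Sam, Nova, 2004, Kim, 18, 5, Omega, 6), (Sam, Nova, 2004, Kim, 19, 29, Argo, 12), (Sam, Nova, 2004, Kim, 19, 29, Vega, 8), (Wes, Vega, 1982, Zed, 22, 39, Orion, 18), (Wes, Vega, 1982, Zed, 40, 2, Helix, 40)}.
Filtering on year ≠ 1982 leaves {(Ola, Nova, 1997, Zed, 22, 39, Orion, 18), (Ola, Nova, 1997, Zed, 40, 2, Helix, 40), (Rae, Argo, 2019, Zed, 22, 39, Orion, 18), (Rae, Argo, 2019, Zed, 40, 2, Helix, 40), (Rae, Delta, 1995, Kim, 18, 5, Omega, 6), (Rae, Delta, 1995, Kim, 19, 29, Argo, 12), (Rae, Delta, 1995, Kim, 19, 29, Vega, 8), (Sam, Nova, 2004, Kim, 18, 5, Omega, 6), (Sam, Nova, 2004, Kim, 19, 29, Argo, 12), (Sam, Nova, 2004, Kim, 19, 29, Vega, 8)}.
Projecting to sid, sname (6 duplicate(s) eliminated): {(2, Zed), (29, Kim), (39, Zed), (5, Kim)}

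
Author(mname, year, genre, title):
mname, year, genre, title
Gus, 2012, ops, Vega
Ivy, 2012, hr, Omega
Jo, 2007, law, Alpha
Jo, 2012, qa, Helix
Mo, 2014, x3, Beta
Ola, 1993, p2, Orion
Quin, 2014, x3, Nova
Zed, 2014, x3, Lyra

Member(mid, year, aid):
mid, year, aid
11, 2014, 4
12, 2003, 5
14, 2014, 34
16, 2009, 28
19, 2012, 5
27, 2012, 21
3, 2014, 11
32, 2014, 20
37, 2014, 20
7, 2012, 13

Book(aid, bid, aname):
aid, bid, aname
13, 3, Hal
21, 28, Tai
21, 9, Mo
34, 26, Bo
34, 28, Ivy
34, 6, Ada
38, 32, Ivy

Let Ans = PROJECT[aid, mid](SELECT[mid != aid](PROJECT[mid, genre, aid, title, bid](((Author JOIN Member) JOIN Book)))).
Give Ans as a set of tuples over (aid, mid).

{(13, 7), (21, 27), (34, 14)}

Author ⋈ Member (natural join on year): {(Gus, 2012, ops, Vega, 19, 5), (Gus, 2012, ops, Vega, 27, 21), (Gus, 2012, ops, Vega, 7, 13), (Ivy, 2012, hr, Omega, 19, 5), (Ivy, 2012, hr, Omega, 27, 21), (Ivy, 2012, hr, Omega, 7, 13), (Jo, 2012, qa, Helix, 19, 5), (Jo, 2012, qa, Helix, 27, 21), (Jo, 2012, qa, Helix, 7, 13), (Mo, 2014, x3, Beta, 11, 4), (Mo, 2014, x3, Beta, 14, 34), (Mo, 2014, x3, Beta, 3, 11), (Mo, 2014, x3, Beta, 32, 20), (Mo, 2014, x3, Beta, 37, 20), (Quin, 2014, x3, Nova, 11, 4), (Quin, 2014, x3, Nova, 14, 34), (Quin, 2014, x3, Nova, 3, 11), (Quin, 2014, x3, Nova, 32, 20), (Quin, 2014, x3, Nova, 37, 20), (Zed, 2014, x3, Lyra, 11, 4), (Zed, 2014, x3, Lyra, 14, 34), (Zed, 2014, x3, Lyra, 3, 11), (Zed, 2014, x3, Lyra, 32, 20), (Zed, 2014, x3, Lyra, 37, 20)}
(Author JOIN Member) ⋈ Book (natural join on aid): {(Gus, 2012, ops, Vega, 27, 21, 28, Tai), (Gus, 2012, ops, Vega, 27, 21, 9, Mo), (Gus, 2012, ops, Vega, 7, 13, 3, Hal), (Ivy, 2012, hr, Omega, 27, 21, 28, Tai), (Ivy, 2012, hr, Omega, 27, 21, 9, Mo), (Ivy, 2012, hr, Omega, 7, 13, 3, Hal), (Jo, 2012, qa, Helix, 27, 21, 28, Tai), (Jo, 2012, qa, Helix, 27, 21, 9, Mo), (Jo, 2012, qa, Helix, 7, 13, 3, Hal), (Mo, 2014, x3, Beta, 14, 34, 26, Bo), (Mo, 2014, x3, Beta, 14, 34, 28, Ivy), (Mo, 2014, x3, Beta, 14, 34, 6, Ada), (Quin, 2014, x3, Nova, 14, 34, 26, Bo), (Quin, 2014, x3, Nova, 14, 34, 28, Ivy), (Quin, 2014, x3, Nova, 14, 34, 6, Ada), (Zed, 2014, x3, Lyra, 14, 34, 26, Bo), (Zed, 2014, x3, Lyra, 14, 34, 28, Ivy), (Zed, 2014, x3, Lyra, 14, 34, 6, Ada)}
π[mid, genre, aid, title, bid]: project onto (mid, genre, aid, title, bid) → {(14, x3, 34, Beta, 26), (14, x3, 34, Beta, 28), (14, x3, 34, Beta, 6), (14, x3, 34, Lyra, 26), (14, x3, 34, Lyra, 28), (14, x3, 34, Lyra, 6), (14, x3, 34, Nova, 26), (14, x3, 34, Nova, 28), (14, x3, 34, Nova, 6), (27, hr, 21, Omega, 28), (27, hr, 21, Omega, 9), (27, ops, 21, Vega, 28), (27, ops, 21, Vega, 9), (27, qa, 21, Helix, 28), (27, qa, 21, Helix, 9), (7, hr, 13, Omega, 3), (7, ops, 13, Vega, 3), (7, qa, 13, Helix, 3)}
σ[mid != aid]: keep tuples satisfying mid != aid → {(14, x3, 34, Beta, 26), (14, x3, 34, Beta, 28), (14, x3, 34, Beta, 6), (14, x3, 34, Lyra, 26), (14, x3, 34, Lyra, 28), (14, x3, 34, Lyra, 6), (14, x3, 34, Nova, 26), (14, x3, 34, Nova, 28), (14, x3, 34, Nova, 6), (27, hr, 21, Omega, 28), (27, hr, 21, Omega, 9), (27, ops, 21, Vega, 28), (27, ops, 21, Vega, 9), (27, qa, 21, Helix, 28), (27, qa, 21, Helix, 9), (7, hr, 13, Omega, 3), (7, ops, 13, Vega, 3), (7, qa, 13, Helix, 3)}
π[aid, mid]: project onto (aid, mid) (15 duplicate(s) eliminated) → {(13, 7), (21, 27), (34, 14)}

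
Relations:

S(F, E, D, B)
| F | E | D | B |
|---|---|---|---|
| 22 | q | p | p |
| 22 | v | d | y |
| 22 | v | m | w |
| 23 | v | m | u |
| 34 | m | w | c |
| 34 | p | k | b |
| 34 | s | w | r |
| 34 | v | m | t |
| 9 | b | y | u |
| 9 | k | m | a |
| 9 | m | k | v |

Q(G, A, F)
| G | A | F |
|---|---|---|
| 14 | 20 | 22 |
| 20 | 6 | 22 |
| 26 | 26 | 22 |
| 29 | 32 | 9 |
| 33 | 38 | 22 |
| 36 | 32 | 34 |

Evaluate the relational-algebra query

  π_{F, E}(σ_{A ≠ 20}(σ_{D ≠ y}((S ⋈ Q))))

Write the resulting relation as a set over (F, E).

S ⋈ Q (natural join on F): {(22, q, p, p, 14, 20), (22, q, p, p, 20, 6), (22, q, p, p, 26, 26), (22, q, p, p, 33, 38), (22, v, d, y, 14, 20), (22, v, d, y, 20, 6), (22, v, d, y, 26, 26), (22, v, d, y, 33, 38), (22, v, m, w, 14, 20), (22, v, m, w, 20, 6), (22, v, m, w, 26, 26), (22, v, m, w, 33, 38), (34, m, w, c, 36, 32), (34, p, k, b, 36, 32), (34, s, w, r, 36, 32), (34, v, m, t, 36, 32), (9, b, y, u, 29, 32), (9, k, m, a, 29, 32), (9, m, k, v, 29, 32)}
Apply σ_{D ≠ y}; surviving tuples: {(22, q, p, p, 14, 20), (22, q, p, p, 20, 6), (22, q, p, p, 26, 26), (22, q, p, p, 33, 38), (22, v, d, y, 14, 20), (22, v, d, y, 20, 6), (22, v, d, y, 26, 26), (22, v, d, y, 33, 38), (22, v, m, w, 14, 20), (22, v, m, w, 20, 6), (22, v, m, w, 26, 26), (22, v, m, w, 33, 38), (34, m, w, c, 36, 32), (34, p, k, b, 36, 32), (34, s, w, r, 36, 32), (34, v, m, t, 36, 32), (9, k, m, a, 29, 32), (9, m, k, v, 29, 32)}
Apply σ_{A ≠ 20}; surviving tuples: {(22, q, p, p, 20, 6), (22, q, p, p, 26, 26), (22, q, p, p, 33, 38), (22, v, d, y, 20, 6), (22, v, d, y, 26, 26), (22, v, d, y, 33, 38), (22, v, m, w, 20, 6), (22, v, m, w, 26, 26), (22, v, m, w, 33, 38), (34, m, w, c, 36, 32), (34, p, k, b, 36, 32), (34, s, w, r, 36, 32), (34, v, m, t, 36, 32), (9, k, m, a, 29, 32), (9, m, k, v, 29, 32)}
Keep only column(s) F, E (7 duplicate(s) eliminated): {(22, q), (22, v), (34, m), (34, p), (34, s), (34, v), (9, k), (9, m)}

{(22, q), (22, v), (34, m), (34, p), (34, s), (34, v), (9, k), (9, m)}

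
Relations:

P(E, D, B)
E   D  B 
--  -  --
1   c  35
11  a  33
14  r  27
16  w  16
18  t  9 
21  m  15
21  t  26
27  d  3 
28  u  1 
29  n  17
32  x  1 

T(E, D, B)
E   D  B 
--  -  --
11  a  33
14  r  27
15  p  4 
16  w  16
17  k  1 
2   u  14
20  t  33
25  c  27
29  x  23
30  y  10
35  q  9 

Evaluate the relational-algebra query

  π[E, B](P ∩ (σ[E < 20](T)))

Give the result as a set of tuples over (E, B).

Apply σ_{E < 20}; surviving tuples: {(11, a, 33), (14, r, 27), (15, p, 4), (16, w, 16), (17, k, 1), (2, u, 14)}
Taking the intersection: {(11, a, 33), (14, r, 27), (16, w, 16)}
Projecting to E, B: {(11, 33), (14, 27), (16, 16)}

{(11, 33), (14, 27), (16, 16)}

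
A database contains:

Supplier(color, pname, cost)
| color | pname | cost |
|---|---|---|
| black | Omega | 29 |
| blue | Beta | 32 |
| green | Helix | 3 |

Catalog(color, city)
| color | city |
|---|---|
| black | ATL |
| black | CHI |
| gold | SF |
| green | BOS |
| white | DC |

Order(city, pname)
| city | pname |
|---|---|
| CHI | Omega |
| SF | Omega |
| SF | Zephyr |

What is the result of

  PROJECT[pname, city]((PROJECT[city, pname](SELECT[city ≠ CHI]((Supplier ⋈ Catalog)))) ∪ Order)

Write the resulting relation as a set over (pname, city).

{(Helix, BOS), (Omega, ATL), (Omega, CHI), (Omega, SF), (Zephyr, SF)}

Supplier ⋈ Catalog (natural join on color): {(black, Omega, 29, ATL), (black, Omega, 29, CHI), (green, Helix, 3, BOS)}
Filtering on city ≠ CHI leaves {(black, Omega, 29, ATL), (green, Helix, 3, BOS)}.
Projecting to city, pname: {(ATL, Omega), (BOS, Helix)}
Taking the union: {(ATL, Omega), (BOS, Helix), (CHI, Omega), (SF, Omega), (SF, Zephyr)}
Projecting to pname, city: {(Helix, BOS), (Omega, ATL), (Omega, CHI), (Omega, SF), (Zephyr, SF)}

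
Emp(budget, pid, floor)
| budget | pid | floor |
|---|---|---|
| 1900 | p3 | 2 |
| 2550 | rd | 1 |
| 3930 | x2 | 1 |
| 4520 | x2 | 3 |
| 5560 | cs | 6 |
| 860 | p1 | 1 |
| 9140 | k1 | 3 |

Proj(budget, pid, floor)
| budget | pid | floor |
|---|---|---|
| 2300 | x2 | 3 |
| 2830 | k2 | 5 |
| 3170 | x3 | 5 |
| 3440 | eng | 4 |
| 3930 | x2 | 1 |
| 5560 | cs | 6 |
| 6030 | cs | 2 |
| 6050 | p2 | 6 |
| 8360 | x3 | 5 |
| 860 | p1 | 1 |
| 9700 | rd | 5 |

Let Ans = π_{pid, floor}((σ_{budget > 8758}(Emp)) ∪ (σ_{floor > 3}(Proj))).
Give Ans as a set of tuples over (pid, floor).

σ[budget > 8758]: keep tuples satisfying budget > 8758 → {(9140, k1, 3)}
σ[floor > 3]: keep tuples satisfying floor > 3 → {(2830, k2, 5), (3170, x3, 5), (3440, eng, 4), (5560, cs, 6), (6050, p2, 6), (8360, x3, 5), (9700, rd, 5)}
Union: {(9140, k1, 3)} with {(2830, k2, 5), (3170, x3, 5), (3440, eng, 4), (5560, cs, 6), (6050, p2, 6), (8360, x3, 5), (9700, rd, 5)} → {(2830, k2, 5), (3170, x3, 5), (3440, eng, 4), (5560, cs, 6), (6050, p2, 6), (8360, x3, 5), (9140, k1, 3), (9700, rd, 5)}
Projecting to pid, floor (1 duplicate(s) eliminated): {(cs, 6), (eng, 4), (k1, 3), (k2, 5), (p2, 6), (rd, 5), (x3, 5)}

{(cs, 6), (eng, 4), (k1, 3), (k2, 5), (p2, 6), (rd, 5), (x3, 5)}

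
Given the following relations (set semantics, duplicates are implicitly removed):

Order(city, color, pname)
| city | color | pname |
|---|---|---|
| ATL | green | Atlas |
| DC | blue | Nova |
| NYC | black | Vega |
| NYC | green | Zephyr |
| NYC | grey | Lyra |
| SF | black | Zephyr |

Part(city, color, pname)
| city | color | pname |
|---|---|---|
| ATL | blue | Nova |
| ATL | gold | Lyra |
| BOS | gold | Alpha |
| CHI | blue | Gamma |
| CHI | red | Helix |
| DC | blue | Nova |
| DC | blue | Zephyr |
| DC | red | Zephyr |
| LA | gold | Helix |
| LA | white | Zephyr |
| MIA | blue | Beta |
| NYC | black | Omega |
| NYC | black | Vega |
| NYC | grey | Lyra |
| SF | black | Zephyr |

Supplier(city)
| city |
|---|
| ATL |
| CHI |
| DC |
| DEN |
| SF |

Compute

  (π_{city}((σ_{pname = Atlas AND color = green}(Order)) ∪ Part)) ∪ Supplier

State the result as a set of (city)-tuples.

{ATL, BOS, CHI, DC, DEN, LA, MIA, NYC, SF}

Filtering on pname = Atlas AND color = green leaves {(ATL, green, Atlas)}.
Set union of the two operands is {(ATL, blue, Nova), (ATL, gold, Lyra), (ATL, green, Atlas), (BOS, gold, Alpha), (CHI, blue, Gamma), (CHI, red, Helix), (DC, blue, Nova), (DC, blue, Zephyr), (DC, red, Zephyr), (LA, gold, Helix), (LA, white, Zephyr), (MIA, blue, Beta), (NYC, black, Omega), (NYC, black, Vega), (NYC, grey, Lyra), (SF, black, Zephyr)}.
Projecting to city (8 duplicate(s) eliminated): {ATL, BOS, CHI, DC, LA, MIA, NYC, SF}
Set union of the two operands is {ATL, BOS, CHI, DC, DEN, LA, MIA, NYC, SF}.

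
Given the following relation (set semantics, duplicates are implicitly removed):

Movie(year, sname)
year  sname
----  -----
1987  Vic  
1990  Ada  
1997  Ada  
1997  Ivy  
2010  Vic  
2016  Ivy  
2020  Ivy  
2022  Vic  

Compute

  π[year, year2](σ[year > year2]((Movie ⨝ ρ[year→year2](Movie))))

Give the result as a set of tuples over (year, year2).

ρ[year→year2]: schema becomes (year2, sname); tuples unchanged.
Natural join on sname: {(1987, Vic, 1987), (1987, Vic, 2010), (1987, Vic, 2022), (1990, Ada, 1990), (1990, Ada, 1997), (1997, Ada, 1990), (1997, Ada, 1997), (1997, Ivy, 1997), (1997, Ivy, 2016), (1997, Ivy, 2020), (2010, Vic, 1987), (2010, Vic, 2010), (2010, Vic, 2022), (2016, Ivy, 1997), (2016, Ivy, 2016), (2016, Ivy, 2020), (2020, Ivy, 1997), (2020, Ivy, 2016), (2020, Ivy, 2020), (2022, Vic, 1987), (2022, Vic, 2010), (2022, Vic, 2022)}
Selection year > year2: {(1997, Ada, 1990), (2010, Vic, 1987), (2016, Ivy, 1997), (2020, Ivy, 1997), (2020, Ivy, 2016), (2022, Vic, 1987), (2022, Vic, 2010)}
π_{year, year2} gives {(1997, 1990), (2010, 1987), (2016, 1997), (2020, 1997), (2020, 2016), (2022, 1987), (2022, 2010)}.

{(1997, 1990), (2010, 1987), (2016, 1997), (2020, 1997), (2020, 2016), (2022, 1987), (2022, 2010)}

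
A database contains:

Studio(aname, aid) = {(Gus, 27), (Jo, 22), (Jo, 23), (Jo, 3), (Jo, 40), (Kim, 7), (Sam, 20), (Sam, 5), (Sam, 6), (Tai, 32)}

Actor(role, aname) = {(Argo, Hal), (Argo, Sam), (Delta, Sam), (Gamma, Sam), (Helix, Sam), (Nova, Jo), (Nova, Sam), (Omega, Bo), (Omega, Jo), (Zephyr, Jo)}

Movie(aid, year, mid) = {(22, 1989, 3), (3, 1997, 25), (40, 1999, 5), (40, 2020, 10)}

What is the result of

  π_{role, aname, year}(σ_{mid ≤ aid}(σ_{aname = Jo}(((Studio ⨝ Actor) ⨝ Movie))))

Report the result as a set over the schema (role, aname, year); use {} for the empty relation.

{(Nova, Jo, 1989), (Nova, Jo, 1999), (Nova, Jo, 2020), (Omega, Jo, 1989), (Omega, Jo, 1999), (Omega, Jo, 2020), (Zephyr, Jo, 1989), (Zephyr, Jo, 1999), (Zephyr, Jo, 2020)}

Studio ⋈ Actor (natural join on aname): {(Jo, 22, Nova), (Jo, 22, Omega), (Jo, 22, Zephyr), (Jo, 23, Nova), (Jo, 23, Omega), (Jo, 23, Zephyr), (Jo, 3, Nova), (Jo, 3, Omega), (Jo, 3, Zephyr), (Jo, 40, Nova), (Jo, 40, Omega), (Jo, 40, Zephyr), (Sam, 20, Argo), (Sam, 20, Delta), (Sam, 20, Gamma), (Sam, 20, Helix), (Sam, 20, Nova), (Sam, 5, Argo), (Sam, 5, Delta), (Sam, 5, Gamma), (Sam, 5, Helix), (Sam, 5, Nova), (Sam, 6, Argo), (Sam, 6, Delta), (Sam, 6, Gamma), (Sam, 6, Helix), (Sam, 6, Nova)}
(Studio ⨝ Actor) ⋈ Movie (natural join on aid): {(Jo, 22, Nova, 1989, 3), (Jo, 22, Omega, 1989, 3), (Jo, 22, Zephyr, 1989, 3), (Jo, 3, Nova, 1997, 25), (Jo, 3, Omega, 1997, 25), (Jo, 3, Zephyr, 1997, 25), (Jo, 40, Nova, 1999, 5), (Jo, 40, Nova, 2020, 10), (Jo, 40, Omega, 1999, 5), (Jo, 40, Omega, 2020, 10), (Jo, 40, Zephyr, 1999, 5), (Jo, 40, Zephyr, 2020, 10)}
σ[aname = Jo]: keep tuples satisfying aname = Jo → {(Jo, 22, Nova, 1989, 3), (Jo, 22, Omega, 1989, 3), (Jo, 22, Zephyr, 1989, 3), (Jo, 3, Nova, 1997, 25), (Jo, 3, Omega, 1997, 25), (Jo, 3, Zephyr, 1997, 25), (Jo, 40, Nova, 1999, 5), (Jo, 40, Nova, 2020, 10), (Jo, 40, Omega, 1999, 5), (Jo, 40, Omega, 2020, 10), (Jo, 40, Zephyr, 1999, 5), (Jo, 40, Zephyr, 2020, 10)}
σ[mid ≤ aid]: keep tuples satisfying mid ≤ aid → {(Jo, 22, Nova, 1989, 3), (Jo, 22, Omega, 1989, 3), (Jo, 22, Zephyr, 1989, 3), (Jo, 40, Nova, 1999, 5), (Jo, 40, Nova, 2020, 10), (Jo, 40, Omega, 1999, 5), (Jo, 40, Omega, 2020, 10), (Jo, 40, Zephyr, 1999, 5), (Jo, 40, Zephyr, 2020, 10)}
π_{role, aname, year} gives {(Nova, Jo, 1989), (Nova, Jo, 1999), (Nova, Jo, 2020), (Omega, Jo, 1989), (Omega, Jo, 1999), (Omega, Jo, 2020), (Zephyr, Jo, 1989), (Zephyr, Jo, 1999), (Zephyr, Jo, 2020)}.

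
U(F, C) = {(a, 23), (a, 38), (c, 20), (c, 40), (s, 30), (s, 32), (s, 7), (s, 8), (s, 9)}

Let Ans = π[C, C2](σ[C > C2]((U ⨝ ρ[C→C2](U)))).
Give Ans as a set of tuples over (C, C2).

ρ[C→C2]: schema becomes (F, C2); tuples unchanged.
U ⋈ ρ[C→C2](U) (natural join on F): {(a, 23, 23), (a, 23, 38), (a, 38, 23), (a, 38, 38), (c, 20, 20), (c, 20, 40), (c, 40, 20), (c, 40, 40), (s, 30, 30), (s, 30, 32), (s, 30, 7), (s, 30, 8), (s, 30, 9), (s, 32, 30), (s, 32, 32), (s, 32, 7), (s, 32, 8), (s, 32, 9), (s, 7, 30), (s, 7, 32), (s, 7, 7), (s, 7, 8), (s, 7, 9), (s, 8, 30), (s, 8, 32), (s, 8, 7), (s, 8, 8), (s, 8, 9), (s, 9, 30), (s, 9, 32), (s, 9, 7), (s, 9, 8), (s, 9, 9)}
Apply σ_{C > C2}; surviving tuples: {(a, 38, 23), (c, 40, 20), (s, 30, 7), (s, 30, 8), (s, 30, 9), (s, 32, 30), (s, 32, 7), (s, 32, 8), (s, 32, 9), (s, 8, 7), (s, 9, 7), (s, 9, 8)}
Projecting to C, C2: {(30, 7), (30, 8), (30, 9), (32, 30), (32, 7), (32, 8), (32, 9), (38, 23), (40, 20), (8, 7), (9, 7), (9, 8)}

{(30, 7), (30, 8), (30, 9), (32, 30), (32, 7), (32, 8), (32, 9), (38, 23), (40, 20), (8, 7), (9, 7), (9, 8)}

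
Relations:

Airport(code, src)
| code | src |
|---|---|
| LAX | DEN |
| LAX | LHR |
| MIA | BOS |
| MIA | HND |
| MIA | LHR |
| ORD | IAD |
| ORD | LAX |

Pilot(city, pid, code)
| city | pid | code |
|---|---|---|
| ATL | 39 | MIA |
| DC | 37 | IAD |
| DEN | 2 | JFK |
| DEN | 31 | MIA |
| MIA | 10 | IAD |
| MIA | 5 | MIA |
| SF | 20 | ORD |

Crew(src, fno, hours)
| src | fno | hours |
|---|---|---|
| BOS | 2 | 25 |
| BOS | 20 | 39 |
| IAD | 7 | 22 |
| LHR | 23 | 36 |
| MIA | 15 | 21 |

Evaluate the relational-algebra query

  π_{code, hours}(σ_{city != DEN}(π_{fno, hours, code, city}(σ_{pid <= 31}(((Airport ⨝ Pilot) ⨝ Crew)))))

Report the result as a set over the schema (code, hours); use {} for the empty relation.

{(MIA, 25), (MIA, 36), (MIA, 39), (ORD, 22)}

Natural join on code: {(MIA, BOS, ATL, 39), (MIA, BOS, DEN, 31), (MIA, BOS, MIA, 5), (MIA, HND, ATL, 39), (MIA, HND, DEN, 31), (MIA, HND, MIA, 5), (MIA, LHR, ATL, 39), (MIA, LHR, DEN, 31), (MIA, LHR, MIA, 5), (ORD, IAD, SF, 20), (ORD, LAX, SF, 20)}
Natural join on src: {(MIA, BOS, ATL, 39, 2, 25), (MIA, BOS, ATL, 39, 20, 39), (MIA, BOS, DEN, 31, 2, 25), (MIA, BOS, DEN, 31, 20, 39), (MIA, BOS, MIA, 5, 2, 25), (MIA, BOS, MIA, 5, 20, 39), (MIA, LHR, ATL, 39, 23, 36), (MIA, LHR, DEN, 31, 23, 36), (MIA, LHR, MIA, 5, 23, 36), (ORD, IAD, SF, 20, 7, 22)}
σ[pid <= 31]: keep tuples satisfying pid <= 31 → {(MIA, BOS, DEN, 31, 2, 25), (MIA, BOS, DEN, 31, 20, 39), (MIA, BOS, MIA, 5, 2, 25), (MIA, BOS, MIA, 5, 20, 39), (MIA, LHR, DEN, 31, 23, 36), (MIA, LHR, MIA, 5, 23, 36), (ORD, IAD, SF, 20, 7, 22)}
Projecting to fno, hours, code, city: {(2, 25, MIA, DEN), (2, 25, MIA, MIA), (20, 39, MIA, DEN), (20, 39, MIA, MIA), (23, 36, MIA, DEN), (23, 36, MIA, MIA), (7, 22, ORD, SF)}
σ[city != DEN]: keep tuples satisfying city != DEN → {(2, 25, MIA, MIA), (20, 39, MIA, MIA), (23, 36, MIA, MIA), (7, 22, ORD, SF)}
Projecting to code, hours: {(MIA, 25), (MIA, 36), (MIA, 39), (ORD, 22)}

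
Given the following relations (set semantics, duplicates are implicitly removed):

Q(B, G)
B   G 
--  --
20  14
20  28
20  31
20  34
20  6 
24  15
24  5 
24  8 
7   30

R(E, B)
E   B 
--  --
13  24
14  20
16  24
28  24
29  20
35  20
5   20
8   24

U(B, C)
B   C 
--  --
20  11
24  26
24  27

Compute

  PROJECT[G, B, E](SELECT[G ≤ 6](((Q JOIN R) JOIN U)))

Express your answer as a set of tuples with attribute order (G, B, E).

{(5, 24, 13), (5, 24, 16), (5, 24, 28), (5, 24, 8), (6, 20, 14), (6, 20, 29), (6, 20, 35), (6, 20, 5)}

Q ⋈ R (natural join on B): {(20, 14, 14), (20, 14, 29), (20, 14, 35), (20, 14, 5), (20, 28, 14), (20, 28, 29), (20, 28, 35), (20, 28, 5), (20, 31, 14), (20, 31, 29), (20, 31, 35), (20, 31, 5), (20, 34, 14), (20, 34, 29), (20, 34, 35), (20, 34, 5), (20, 6, 14), (20, 6, 29), (20, 6, 35), (20, 6, 5), (24, 15, 13), (24, 15, 16), (24, 15, 28), (24, 15, 8), (24, 5, 13), (24, 5, 16), (24, 5, 28), (24, 5, 8), (24, 8, 13), (24, 8, 16), (24, 8, 28), (24, 8, 8)}
(Q JOIN R) ⋈ U (natural join on B): {(20, 14, 14, 11), (20, 14, 29, 11), (20, 14, 35, 11), (20, 14, 5, 11), (20, 28, 14, 11), (20, 28, 29, 11), (20, 28, 35, 11), (20, 28, 5, 11), (20, 31, 14, 11), (20, 31, 29, 11), (20, 31, 35, 11), (20, 31, 5, 11), (20, 34, 14, 11), (20, 34, 29, 11), (20, 34, 35, 11), (20, 34, 5, 11), (20, 6, 14, 11), (20, 6, 29, 11), (20, 6, 35, 11), (20, 6, 5, 11), (24, 15, 13, 26), (24, 15, 13, 27), (24, 15, 16, 26), (24, 15, 16, 27), (24, 15, 28, 26), (24, 15, 28, 27), (24, 15, 8, 26), (24, 15, 8, 27), (24, 5, 13, 26), (24, 5, 13, 27), (24, 5, 16, 26), (24, 5, 16, 27), (24, 5, 28, 26), (24, 5, 28, 27), (24, 5, 8, 26), (24, 5, 8, 27), (24, 8, 13, 26), (24, 8, 13, 27), (24, 8, 16, 26), (24, 8, 16, 27), (24, 8, 28, 26), (24, 8, 28, 27), (24, 8, 8, 26), (24, 8, 8, 27)}
σ[G ≤ 6]: keep tuples satisfying G ≤ 6 → {(20, 6, 14, 11), (20, 6, 29, 11), (20, 6, 35, 11), (20, 6, 5, 11), (24, 5, 13, 26), (24, 5, 13, 27), (24, 5, 16, 26), (24, 5, 16, 27), (24, 5, 28, 26), (24, 5, 28, 27), (24, 5, 8, 26), (24, 5, 8, 27)}
Keep only column(s) G, B, E (4 duplicate(s) eliminated): {(5, 24, 13), (5, 24, 16), (5, 24, 28), (5, 24, 8), (6, 20, 14), (6, 20, 29), (6, 20, 35), (6, 20, 5)}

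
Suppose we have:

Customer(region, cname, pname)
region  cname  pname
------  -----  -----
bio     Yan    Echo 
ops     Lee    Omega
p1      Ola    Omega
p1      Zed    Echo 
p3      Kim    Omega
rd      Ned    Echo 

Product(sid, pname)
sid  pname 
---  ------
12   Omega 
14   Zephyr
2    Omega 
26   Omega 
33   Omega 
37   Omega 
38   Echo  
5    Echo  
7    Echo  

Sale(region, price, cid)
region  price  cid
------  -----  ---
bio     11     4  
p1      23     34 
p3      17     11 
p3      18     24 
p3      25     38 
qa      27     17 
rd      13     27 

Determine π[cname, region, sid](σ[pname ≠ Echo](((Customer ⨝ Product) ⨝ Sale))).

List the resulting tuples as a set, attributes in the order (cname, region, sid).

Joining Customer and Product on pname yields {(bio, Yan, Echo, 38), (bio, Yan, Echo, 5), (bio, Yan, Echo, 7), (ops, Lee, Omega, 12), (ops, Lee, Omega, 2), (ops, Lee, Omega, 26), (ops, Lee, Omega, 33), (ops, Lee, Omega, 37), (p1, Ola, Omega, 12), (p1, Ola, Omega, 2), (p1, Ola, Omega, 26), (p1, Ola, Omega, 33), (p1, Ola, Omega, 37), (p1, Zed, Echo, 38), (p1, Zed, Echo, 5), (p1, Zed, Echo, 7), (p3, Kim, Omega, 12), (p3, Kim, Omega, 2), (p3, Kim, Omega, 26), (p3, Kim, Omega, 33), (p3, Kim, Omega, 37), (rd, Ned, Echo, 38), (rd, Ned, Echo, 5), (rd, Ned, Echo, 7)}.
Joining (Customer ⨝ Product) and Sale on region yields {(bio, Yan, Echo, 38, 11, 4), (bio, Yan, Echo, 5, 11, 4), (bio, Yan, Echo, 7, 11, 4), (p1, Ola, Omega, 12, 23, 34), (p1, Ola, Omega, 2, 23, 34), (p1, Ola, Omega, 26, 23, 34), (p1, Ola, Omega, 33, 23, 34), (p1, Ola, Omega, 37, 23, 34), (p1, Zed, Echo, 38, 23, 34), (p1, Zed, Echo, 5, 23, 34), (p1, Zed, Echo, 7, 23, 34), (p3, Kim, Omega, 12, 17, 11), (p3, Kim, Omega, 12, 18, 24), (p3, Kim, Omega, 12, 25, 38), (p3, Kim, Omega, 2, 17, 11), (p3, Kim, Omega, 2, 18, 24), (p3, Kim, Omega, 2, 25, 38), (p3, Kim, Omega, 26, 17, 11), (p3, Kim, Omega, 26, 18, 24), (p3, Kim, Omega, 26, 25, 38), (p3, Kim, Omega, 33, 17, 11), (p3, Kim, Omega, 33, 18, 24), (p3, Kim, Omega, 33, 25, 38), (p3, Kim, Omega, 37, 17, 11), (p3, Kim, Omega, 37, 18, 24), (p3, Kim, Omega, 37, 25, 38), (rd, Ned, Echo, 38, 13, 27), (rd, Ned, Echo, 5, 13, 27), (rd, Ned, Echo, 7, 13, 27)}.
Selection pname ≠ Echo: {(p1, Ola, Omega, 12, 23, 34), (p1, Ola, Omega, 2, 23, 34), (p1, Ola, Omega, 26, 23, 34), (p1, Ola, Omega, 33, 23, 34), (p1, Ola, Omega, 37, 23, 34), (p3, Kim, Omega, 12, 17, 11), (p3, Kim, Omega, 12, 18, 24), (p3, Kim, Omega, 12, 25, 38), (p3, Kim, Omega, 2, 17, 11), (p3, Kim, Omega, 2, 18, 24), (p3, Kim, Omega, 2, 25, 38), (p3, Kim, Omega, 26, 17, 11), (p3, Kim, Omega, 26, 18, 24), (p3, Kim, Omega, 26, 25, 38), (p3, Kim, Omega, 33, 17, 11), (p3, Kim, Omega, 33, 18, 24), (p3, Kim, Omega, 33, 25, 38), (p3, Kim, Omega, 37, 17, 11), (p3, Kim, Omega, 37, 18, 24), (p3, Kim, Omega, 37, 25, 38)}
π[cname, region, sid]: project onto (cname, region, sid) (10 duplicate(s) eliminated) → {(Kim, p3, 12), (Kim, p3, 2), (Kim, p3, 26), (Kim, p3, 33), (Kim, p3, 37), (Ola, p1, 12), (Ola, p1, 2), (Ola, p1, 26), (Ola, p1, 33), (Ola, p1, 37)}

{(Kim, p3, 12), (Kim, p3, 2), (Kim, p3, 26), (Kim, p3, 33), (Kim, p3, 37), (Ola, p1, 12), (Ola, p1, 2), (Ola, p1, 26), (Ola, p1, 33), (Ola, p1, 37)}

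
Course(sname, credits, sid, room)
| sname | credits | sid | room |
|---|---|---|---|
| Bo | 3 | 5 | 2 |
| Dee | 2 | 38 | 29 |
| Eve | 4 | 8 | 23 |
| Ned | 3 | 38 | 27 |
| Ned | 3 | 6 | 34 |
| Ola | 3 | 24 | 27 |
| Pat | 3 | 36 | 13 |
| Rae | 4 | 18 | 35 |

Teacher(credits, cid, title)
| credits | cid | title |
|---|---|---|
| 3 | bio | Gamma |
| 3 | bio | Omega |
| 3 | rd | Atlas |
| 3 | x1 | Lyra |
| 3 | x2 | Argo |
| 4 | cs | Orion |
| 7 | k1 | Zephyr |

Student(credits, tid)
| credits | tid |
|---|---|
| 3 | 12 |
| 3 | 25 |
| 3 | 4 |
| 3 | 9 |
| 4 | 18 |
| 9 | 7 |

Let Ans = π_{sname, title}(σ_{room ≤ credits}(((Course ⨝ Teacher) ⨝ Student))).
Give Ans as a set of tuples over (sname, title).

{(Bo, Argo), (Bo, Atlas), (Bo, Gamma), (Bo, Lyra), (Bo, Omega)}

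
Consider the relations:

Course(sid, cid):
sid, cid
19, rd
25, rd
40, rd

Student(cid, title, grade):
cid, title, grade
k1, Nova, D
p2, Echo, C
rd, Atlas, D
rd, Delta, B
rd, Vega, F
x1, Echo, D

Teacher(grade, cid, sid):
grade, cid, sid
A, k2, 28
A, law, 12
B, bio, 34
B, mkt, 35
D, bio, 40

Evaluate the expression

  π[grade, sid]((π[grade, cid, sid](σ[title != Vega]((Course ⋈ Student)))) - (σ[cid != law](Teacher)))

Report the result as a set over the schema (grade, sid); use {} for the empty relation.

{(B, 19), (B, 25), (B, 40), (D, 19), (D, 25), (D, 40)}

Natural join on cid: {(19, rd, Atlas, D), (19, rd, Delta, B), (19, rd, Vega, F), (25, rd, Atlas, D), (25, rd, Delta, B), (25, rd, Vega, F), (40, rd, Atlas, D), (40, rd, Delta, B), (40, rd, Vega, F)}
Apply σ_{title != Vega}; surviving tuples: {(19, rd, Atlas, D), (19, rd, Delta, B), (25, rd, Atlas, D), (25, rd, Delta, B), (40, rd, Atlas, D), (40, rd, Delta, B)}
π_{grade, cid, sid} gives {(B, rd, 19), (B, rd, 25), (B, rd, 40), (D, rd, 19), (D, rd, 25), (D, rd, 40)}.
Apply σ_{cid != law}; surviving tuples: {(A, k2, 28), (B, bio, 34), (B, mkt, 35), (D, bio, 40)}
Difference: {(B, rd, 19), (B, rd, 25), (B, rd, 40), (D, rd, 19), (D, rd, 25), (D, rd, 40)} with {(A, k2, 28), (B, bio, 34), (B, mkt, 35), (D, bio, 40)} → {(B, rd, 19), (B, rd, 25), (B, rd, 40), (D, rd, 19), (D, rd, 25), (D, rd, 40)}
π_{grade, sid} gives {(B, 19), (B, 25), (B, 40), (D, 19), (D, 25), (D, 40)}.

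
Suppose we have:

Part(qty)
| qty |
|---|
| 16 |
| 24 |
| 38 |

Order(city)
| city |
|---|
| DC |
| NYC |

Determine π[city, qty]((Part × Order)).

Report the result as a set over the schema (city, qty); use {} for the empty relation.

Part × Order: Cartesian product, 3·2 = 6 tuples over (qty, city).
π_{city, qty} gives {(DC, 16), (DC, 24), (DC, 38), (NYC, 16), (NYC, 24), (NYC, 38)}.

{(DC, 16), (DC, 24), (DC, 38), (NYC, 16), (NYC, 24), (NYC, 38)}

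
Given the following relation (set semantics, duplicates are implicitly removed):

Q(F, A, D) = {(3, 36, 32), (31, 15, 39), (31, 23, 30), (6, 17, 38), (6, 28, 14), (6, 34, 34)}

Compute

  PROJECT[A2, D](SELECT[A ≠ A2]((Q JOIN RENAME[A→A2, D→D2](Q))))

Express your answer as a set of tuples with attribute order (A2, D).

ρ[A→A2, D→D2]: schema becomes (F, A2, D2); tuples unchanged.
Natural join on F: {(3, 36, 32, 36, 32), (31, 15, 39, 15, 39), (31, 15, 39, 23, 30), (31, 23, 30, 15, 39), (31, 23, 30, 23, 30), (6, 17, 38, 17, 38), (6, 17, 38, 28, 14), (6, 17, 38, 34, 34), (6, 28, 14, 17, 38), (6, 28, 14, 28, 14), (6, 28, 14, 34, 34), (6, 34, 34, 17, 38), (6, 34, 34, 28, 14), (6, 34, 34, 34, 34)}
Filtering on A ≠ A2 leaves {(31, 15, 39, 23, 30), (31, 23, 30, 15, 39), (6, 17, 38, 28, 14), (6, 17, 38, 34, 34), (6, 28, 14, 17, 38), (6, 28, 14, 34, 34), (6, 34, 34, 17, 38), (6, 34, 34, 28, 14)}.
Projecting to A2, D: {(15, 30), (17, 14), (17, 34), (23, 39), (28, 34), (28, 38), (34, 14), (34, 38)}

{(15, 30), (17, 14), (17, 34), (23, 39), (28, 34), (28, 38), (34, 14), (34, 38)}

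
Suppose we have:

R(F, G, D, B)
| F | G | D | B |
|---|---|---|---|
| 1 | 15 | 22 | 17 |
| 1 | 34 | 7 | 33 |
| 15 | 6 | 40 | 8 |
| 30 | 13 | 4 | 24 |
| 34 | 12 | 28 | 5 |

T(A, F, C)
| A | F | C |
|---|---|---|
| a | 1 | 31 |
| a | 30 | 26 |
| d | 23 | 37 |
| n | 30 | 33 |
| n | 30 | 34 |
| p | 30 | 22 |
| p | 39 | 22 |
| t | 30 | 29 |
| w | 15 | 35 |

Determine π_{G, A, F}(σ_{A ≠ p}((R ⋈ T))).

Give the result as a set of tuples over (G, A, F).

{(13, a, 30), (13, n, 30), (13, t, 30), (15, a, 1), (34, a, 1), (6, w, 15)}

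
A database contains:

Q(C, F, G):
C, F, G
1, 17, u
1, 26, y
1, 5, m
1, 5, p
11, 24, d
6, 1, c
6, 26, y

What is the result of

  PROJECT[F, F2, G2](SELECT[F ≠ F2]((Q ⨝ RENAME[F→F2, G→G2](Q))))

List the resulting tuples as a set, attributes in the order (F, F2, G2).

ρ[F→F2, G→G2]: schema becomes (C, F2, G2); tuples unchanged.
Joining Q and RENAME[F→F2, G→G2](Q) on C yields {(1, 17, u, 17, u), (1, 17, u, 26, y), (1, 17, u, 5, m), (1, 17, u, 5, p), (1, 26, y, 17, u), (1, 26, y, 26, y), (1, 26, y, 5, m), (1, 26, y, 5, p), (1, 5, m, 17, u), (1, 5, m, 26, y), (1, 5, m, 5, m), (1, 5, m, 5, p), (1, 5, p, 17, u), (1, 5, p, 26, y), (1, 5, p, 5, m), (1, 5, p, 5, p), (11, 24, d, 24, d), (6, 1, c, 1, c), (6, 1, c, 26, y), (6, 26, y, 1, c), (6, 26, y, 26, y)}.
Selection F ≠ F2: {(1, 17, u, 26, y), (1, 17, u, 5, m), (1, 17, u, 5, p), (1, 26, y, 17, u), (1, 26, y, 5, m), (1, 26, y, 5, p), (1, 5, m, 17, u), (1, 5, m, 26, y), (1, 5, p, 17, u), (1, 5, p, 26, y), (6, 1, c, 26, y), (6, 26, y, 1, c)}
π_{F, F2, G2} gives {(1, 26, y), (17, 26, y), (17, 5, m), (17, 5, p), (26, 1, c), (26, 17, u), (26, 5, m), (26, 5, p), (5, 17, u), (5, 26, y)} (2 duplicate(s) eliminated).

{(1, 26, y), (17, 26, y), (17, 5, m), (17, 5, p), (26, 1, c), (26, 17, u), (26, 5, m), (26, 5, p), (5, 17, u), (5, 26, y)}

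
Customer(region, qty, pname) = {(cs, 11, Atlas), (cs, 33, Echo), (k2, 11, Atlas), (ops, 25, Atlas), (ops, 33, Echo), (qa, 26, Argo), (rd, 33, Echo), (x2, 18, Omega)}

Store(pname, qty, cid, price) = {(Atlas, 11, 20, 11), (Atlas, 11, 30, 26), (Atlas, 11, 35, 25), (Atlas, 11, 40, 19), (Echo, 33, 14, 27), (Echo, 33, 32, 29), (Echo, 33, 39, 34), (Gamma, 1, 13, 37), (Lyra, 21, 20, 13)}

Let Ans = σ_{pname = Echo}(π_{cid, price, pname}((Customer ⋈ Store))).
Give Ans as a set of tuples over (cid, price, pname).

Customer ⋈ Store (natural join on qty, pname): {(cs, 11, Atlas, 20, 11), (cs, 11, Atlas, 30, 26), (cs, 11, Atlas, 35, 25), (cs, 11, Atlas, 40, 19), (cs, 33, Echo, 14, 27), (cs, 33, Echo, 32, 29), (cs, 33, Echo, 39, 34), (k2, 11, Atlas, 20, 11), (k2, 11, Atlas, 30, 26), (k2, 11, Atlas, 35, 25), (k2, 11, Atlas, 40, 19), (ops, 33, Echo, 14, 27), (ops, 33, Echo, 32, 29), (ops, 33, Echo, 39, 34), (rd, 33, Echo, 14, 27), (rd, 33, Echo, 32, 29), (rd, 33, Echo, 39, 34)}
π[cid, price, pname]: project onto (cid, price, pname) (10 duplicate(s) eliminated) → {(14, 27, Echo), (20, 11, Atlas), (30, 26, Atlas), (32, 29, Echo), (35, 25, Atlas), (39, 34, Echo), (40, 19, Atlas)}
Selection pname = Echo: {(14, 27, Echo), (32, 29, Echo), (39, 34, Echo)}

{(14, 27, Echo), (32, 29, Echo), (39, 34, Echo)}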